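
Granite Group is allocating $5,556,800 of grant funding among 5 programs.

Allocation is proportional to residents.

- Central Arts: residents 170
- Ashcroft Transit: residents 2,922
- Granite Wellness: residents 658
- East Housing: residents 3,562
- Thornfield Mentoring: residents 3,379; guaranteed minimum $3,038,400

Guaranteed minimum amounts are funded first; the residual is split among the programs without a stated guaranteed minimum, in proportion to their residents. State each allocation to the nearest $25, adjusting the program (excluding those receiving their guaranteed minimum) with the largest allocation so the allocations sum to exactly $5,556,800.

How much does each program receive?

Guaranteed amounts: Thornfield Mentoring $3,038,400. Residual $2,518,400.
Residual split over remaining residents 7,312: Central Arts 58,551.42 → $58,550; Ashcroft Transit 1,006,395.62 → $1,006,400; Granite Wellness 226,628.45 → $226,625; East Housing 1,226,824.51 → $1,226,825.

Central Arts: $58,550 | Ashcroft Transit: $1,006,400 | Granite Wellness: $226,625 | East Housing: $1,226,825 | Thornfield Mentoring: $3,038,400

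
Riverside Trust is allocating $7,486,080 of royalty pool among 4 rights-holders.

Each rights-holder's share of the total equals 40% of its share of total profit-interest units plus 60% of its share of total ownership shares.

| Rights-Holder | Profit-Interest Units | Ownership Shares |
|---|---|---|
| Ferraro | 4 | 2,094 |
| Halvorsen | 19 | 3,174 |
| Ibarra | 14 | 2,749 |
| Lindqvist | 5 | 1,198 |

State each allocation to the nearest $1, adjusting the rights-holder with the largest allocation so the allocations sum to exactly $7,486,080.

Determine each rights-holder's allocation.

Ferraro: $1,305,858; Halvorsen: $2,901,720; Ibarra: $2,338,083; Lindqvist: $940,419

Totals — profit-interest units 42, ownership shares 9,215.
Combined weights (40% profit-interest units + 60% ownership shares): Ferraro 0.1744; Halvorsen 0.3876; Ibarra 0.3123; Lindqvist 0.1256.
Unrounded shares: Ferraro 1,305,858.00; Halvorsen 2,901,720.12; Ibarra 2,338,083.27; Lindqvist 940,418.61.
After rounding ($1): Ferraro $1,305,858; Halvorsen $2,901,720; Ibarra $2,338,083; Lindqvist $940,419. Sum = $7,486,080.
No rounding difference to absorb.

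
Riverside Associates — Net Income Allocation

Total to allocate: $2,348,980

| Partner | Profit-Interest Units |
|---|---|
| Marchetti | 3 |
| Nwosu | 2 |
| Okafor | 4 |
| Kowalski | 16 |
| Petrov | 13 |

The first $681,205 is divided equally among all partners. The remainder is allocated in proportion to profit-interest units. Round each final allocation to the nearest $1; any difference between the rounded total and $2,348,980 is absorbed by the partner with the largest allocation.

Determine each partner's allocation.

Marchetti: $267,907 | Nwosu: $224,019 | Okafor: $311,796 | Kowalski: $838,462 | Petrov: $706,796

$681,205 shared equally gives $136,241 per partner.
Remainder $1,667,775 by profit-interest units (total 38): Marchetti 131,666.45 → $131,666; Nwosu 87,777.63 → $87,778; Okafor 175,555.26 → $175,555; Kowalski 702,221.05 → $702,221; Petrov 570,554.61 → $570,555.
Totals: Marchetti $136,241 + $131,666 = $267,907; Nwosu $136,241 + $87,778 = $224,019; Okafor $136,241 + $175,555 = $311,796; Kowalski $136,241 + $702,221 = $838,462; Petrov $136,241 + $570,555 = $706,796.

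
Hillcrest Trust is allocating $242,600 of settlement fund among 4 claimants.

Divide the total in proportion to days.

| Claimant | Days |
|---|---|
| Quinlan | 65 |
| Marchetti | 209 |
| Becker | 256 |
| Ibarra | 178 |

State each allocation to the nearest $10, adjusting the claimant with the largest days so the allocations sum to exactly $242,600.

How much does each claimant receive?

Quinlan: $22,270 · Marchetti: $71,610 · Becker: $87,730 · Ibarra: $60,990

Total days = 65 + 209 + 256 + 178 = 708.
Raw shares: Quinlan 22,272.60; Marchetti 71,614.97; Becker 87,719.77; Ibarra 60,992.66.
At nearest $10: Quinlan $22,270; Marchetti $71,610; Becker $87,720; Ibarra $60,990. Sum = $242,590.
Difference $242,600 − $242,590 = +$10 applied to largest days (Becker): Becker becomes $87,730.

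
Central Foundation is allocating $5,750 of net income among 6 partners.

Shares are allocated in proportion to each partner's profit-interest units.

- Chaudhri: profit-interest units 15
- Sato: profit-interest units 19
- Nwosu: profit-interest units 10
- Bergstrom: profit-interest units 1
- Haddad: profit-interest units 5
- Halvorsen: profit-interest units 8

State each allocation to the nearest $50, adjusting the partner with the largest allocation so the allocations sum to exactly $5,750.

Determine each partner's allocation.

Profit-interest units total: 58.
Unrounded shares: Chaudhri 15/58 × $5,750 = 1,487.07; Sato 19/58 × $5,750 = 1,883.62; Nwosu 10/58 × $5,750 = 991.38; Bergstrom 1/58 × $5,750 = 99.14; Haddad 5/58 × $5,750 = 495.69; Halvorsen 8/58 × $5,750 = 793.10.
At nearest $50: Chaudhri $1,500; Sato $1,900; Nwosu $1,000; Bergstrom $100; Haddad $500; Halvorsen $800. Sum = $5,800.
Difference $5,750 − $5,800 = −$50 applied to largest allocation (Sato): Sato becomes $1,850.

Chaudhri: $1,500 | Sato: $1,850 | Nwosu: $1,000 | Bergstrom: $100 | Haddad: $500 | Halvorsen: $800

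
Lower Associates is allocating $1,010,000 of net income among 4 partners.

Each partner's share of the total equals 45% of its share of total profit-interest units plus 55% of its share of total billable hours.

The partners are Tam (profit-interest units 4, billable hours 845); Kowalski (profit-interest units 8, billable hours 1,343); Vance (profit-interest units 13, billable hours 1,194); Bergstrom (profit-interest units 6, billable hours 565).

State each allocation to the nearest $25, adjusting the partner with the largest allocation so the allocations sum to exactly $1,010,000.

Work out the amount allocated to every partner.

Tam: $177,575 | Kowalski: $306,300 | Vance: $358,650 | Bergstrom: $167,475

Totals — profit-interest units 31, billable hours 3,947.
Composite weights (45% profit-interest units + 55% billable hours): Tam 0.1758; Kowalski 0.3033; Vance 0.3551; Bergstrom 0.1658.
Raw shares: Tam 177,570.29; Kowalski 306,303.88; Vance 358,640.10; Bergstrom 167,485.73.
At nearest $25: Tam $177,575; Kowalski $306,300; Vance $358,650; Bergstrom $167,475. Sum = $1,010,000.
No rounding difference to absorb.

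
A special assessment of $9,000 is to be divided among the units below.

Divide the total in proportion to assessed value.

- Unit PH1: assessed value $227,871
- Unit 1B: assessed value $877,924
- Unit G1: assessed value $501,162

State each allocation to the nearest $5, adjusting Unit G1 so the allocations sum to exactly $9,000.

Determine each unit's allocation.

Unit PH1: $1,275; Unit 1B: $4,915; Unit G1: $2,810

Combined assessed value = 1,606,957.
Raw shares: Unit PH1 227,871/1,606,957 × $9,000 = 1,276.23; Unit 1B 877,924/1,606,957 × $9,000 = 4,916.94; Unit G1 501,162/1,606,957 × $9,000 = 2,806.83.
At nearest $5: Unit PH1 $1,275; Unit 1B $4,915; Unit G1 $2,805. Sum = $8,995.
Difference $9,000 − $8,995 = +$5 applied to Unit G1: Unit G1 becomes $2,810.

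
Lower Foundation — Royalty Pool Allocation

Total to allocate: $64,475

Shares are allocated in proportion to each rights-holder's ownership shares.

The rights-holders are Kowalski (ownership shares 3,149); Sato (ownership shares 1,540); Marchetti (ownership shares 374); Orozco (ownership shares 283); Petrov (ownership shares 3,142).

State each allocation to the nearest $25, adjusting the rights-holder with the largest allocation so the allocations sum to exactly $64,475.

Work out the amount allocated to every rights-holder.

Ownership shares total: 8,488.
Raw shares: Kowalski 3,149/8,488 × $64,475 = 23,919.86; Sato 1,540/8,488 × $64,475 = 11,697.87; Marchetti 374/8,488 × $64,475 = 2,840.91; Orozco 283/8,488 × $64,475 = 2,149.67; Petrov 3,142/8,488 × $64,475 = 23,866.69.
Rounded to nearest $25: Kowalski $23,925; Sato $11,700; Marchetti $2,850; Orozco $2,150; Petrov $23,875. Sum = $64,500.
Difference $64,475 − $64,500 = −$25 applied to largest allocation (Kowalski): Kowalski becomes $23,900.

Kowalski: $23,900 | Sato: $11,700 | Marchetti: $2,850 | Orozco: $2,150 | Petrov: $23,875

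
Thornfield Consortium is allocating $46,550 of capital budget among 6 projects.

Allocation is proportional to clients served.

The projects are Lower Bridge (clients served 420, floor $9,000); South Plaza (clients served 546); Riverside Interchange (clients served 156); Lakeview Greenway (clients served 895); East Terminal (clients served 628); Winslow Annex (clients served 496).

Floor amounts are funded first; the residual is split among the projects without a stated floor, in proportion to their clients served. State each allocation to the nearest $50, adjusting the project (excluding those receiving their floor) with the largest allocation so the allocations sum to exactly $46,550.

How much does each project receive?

Lower Bridge: $9,000 | South Plaza: $7,550 | Riverside Interchange: $2,150 | Lakeview Greenway: $12,350 | East Terminal: $8,650 | Winslow Annex: $6,850

Guaranteed amounts: Lower Bridge $9,000. Balance $37,550.
Balance split over remaining clients served 2,721: South Plaza 7,534.84 → $7,550; Riverside Interchange 2,152.81 → $2,150; Lakeview Greenway 12,351.07 → $12,350; East Terminal 8,666.45 → $8,650; Winslow Annex 6,844.84 → $6,850.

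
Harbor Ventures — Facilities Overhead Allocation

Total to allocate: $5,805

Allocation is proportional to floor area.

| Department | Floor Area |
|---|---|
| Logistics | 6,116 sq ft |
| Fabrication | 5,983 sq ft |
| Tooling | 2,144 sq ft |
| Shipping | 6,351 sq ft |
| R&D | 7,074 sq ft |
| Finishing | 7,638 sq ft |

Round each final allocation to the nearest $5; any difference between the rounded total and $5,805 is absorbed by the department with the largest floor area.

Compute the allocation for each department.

Total floor area = 35,306.
Pro-rata amounts: Logistics 6,116/35,306 × $5,805 = 1,005.59; Fabrication 5,983/35,306 × $5,805 = 983.72; Tooling 2,144/35,306 × $5,805 = 352.52; Shipping 6,351/35,306 × $5,805 = 1,044.23; R&D 7,074/35,306 × $5,805 = 1,163.10; Finishing 7,638/35,306 × $5,805 = 1,255.84.
Rounded to nearest $5: Logistics $1,005; Fabrication $985; Tooling $355; Shipping $1,045; R&D $1,165; Finishing $1,255. Sum = $5,810.
Difference $5,805 − $5,810 = −$5 applied to largest floor area (Finishing): Finishing becomes $1,250.

Logistics: $1,005; Fabrication: $985; Tooling: $355; Shipping: $1,045; R&D: $1,165; Finishing: $1,250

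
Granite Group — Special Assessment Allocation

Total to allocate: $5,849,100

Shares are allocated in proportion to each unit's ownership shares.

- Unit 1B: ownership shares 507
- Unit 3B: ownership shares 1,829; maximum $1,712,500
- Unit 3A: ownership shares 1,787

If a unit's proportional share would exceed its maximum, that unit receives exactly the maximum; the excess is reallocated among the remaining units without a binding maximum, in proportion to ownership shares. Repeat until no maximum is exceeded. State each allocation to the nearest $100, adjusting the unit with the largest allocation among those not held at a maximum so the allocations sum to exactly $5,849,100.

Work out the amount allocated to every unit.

Sum of ownership shares: 4,123.
Pro-rata shares before constraints: Unit 1B 719,256.29; Unit 3B 2,594,713.53; Unit 3A 2,535,130.17.
Held at cap: Unit 3B ($1,712,500); balance $4,136,600 reallocated over remaining ownership shares 2,294.
Redistributed shares: Unit 1B 914,235.48 → $914,200; Unit 3A 3,222,364.52 → $3,222,400.

Unit 1B: $914,200 · Unit 3B: $1,712,500 · Unit 3A: $3,222,400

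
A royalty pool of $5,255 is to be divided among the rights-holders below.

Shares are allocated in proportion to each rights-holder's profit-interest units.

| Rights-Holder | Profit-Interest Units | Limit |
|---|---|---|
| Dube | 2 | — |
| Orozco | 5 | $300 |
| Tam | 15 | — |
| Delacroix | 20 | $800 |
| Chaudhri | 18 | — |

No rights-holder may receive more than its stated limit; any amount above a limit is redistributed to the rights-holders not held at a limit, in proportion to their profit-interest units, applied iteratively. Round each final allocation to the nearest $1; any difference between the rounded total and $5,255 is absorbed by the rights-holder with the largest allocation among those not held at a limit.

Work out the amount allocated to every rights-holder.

Dube: $237 · Orozco: $300 · Tam: $1,781 · Delacroix: $800 · Chaudhri: $2,137

Sum of profit-interest units: 60.
Proportional shares (ignoring caps): Dube 175.17; Orozco 437.92; Tam 1,313.75; Delacroix 1,751.67; Chaudhri 1,576.50.
Capped: Orozco ($300), Delacroix ($800); residual $4,155 reallocated over remaining profit-interest units 35.
Remaining shares: Dube 237.43 → $237; Tam 1,780.71 → $1,781; Chaudhri 2,136.86 → $2,137.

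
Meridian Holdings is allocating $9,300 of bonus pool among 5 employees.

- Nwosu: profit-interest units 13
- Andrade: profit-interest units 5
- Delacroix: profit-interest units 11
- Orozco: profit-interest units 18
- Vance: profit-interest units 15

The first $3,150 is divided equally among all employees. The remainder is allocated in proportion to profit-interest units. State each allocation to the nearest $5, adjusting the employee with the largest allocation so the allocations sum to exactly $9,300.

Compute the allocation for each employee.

Nwosu: $1,920; Andrade: $1,125; Delacroix: $1,720; Orozco: $2,415; Vance: $2,120

Equal tier: $3,150 ÷ 5 = $630 apiece.
Remainder $6,150 by profit-interest units (total 62): Nwosu 1,289.52 → $1,290; Andrade 495.97 → $495; Delacroix 1,091.13 → $1,090; Orozco 1,785.48 → $1,785; Vance 1,487.90 → $1,490.
Totals: Nwosu $630 + $1,290 = $1,920; Andrade $630 + $495 = $1,125; Delacroix $630 + $1,090 = $1,720; Orozco $630 + $1,785 = $2,415; Vance $630 + $1,490 = $2,120.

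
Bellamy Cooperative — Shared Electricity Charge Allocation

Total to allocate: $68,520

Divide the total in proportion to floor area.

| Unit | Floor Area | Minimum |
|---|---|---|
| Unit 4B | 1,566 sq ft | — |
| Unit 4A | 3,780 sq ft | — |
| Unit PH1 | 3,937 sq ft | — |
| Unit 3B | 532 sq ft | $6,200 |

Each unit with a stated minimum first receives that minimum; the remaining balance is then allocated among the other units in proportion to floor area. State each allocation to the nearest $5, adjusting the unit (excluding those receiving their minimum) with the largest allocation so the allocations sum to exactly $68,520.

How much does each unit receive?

Guaranteed amounts: Unit 3B $6,200. Balance $62,320.
Balance split over remaining floor area 9,283: Unit 4B 10,513.10 → $10,515; Unit 4A 25,376.45 → $25,375; Unit PH1 26,430.45 → $26,430.

Unit 4B: $10,515; Unit 4A: $25,375; Unit PH1: $26,430; Unit 3B: $6,200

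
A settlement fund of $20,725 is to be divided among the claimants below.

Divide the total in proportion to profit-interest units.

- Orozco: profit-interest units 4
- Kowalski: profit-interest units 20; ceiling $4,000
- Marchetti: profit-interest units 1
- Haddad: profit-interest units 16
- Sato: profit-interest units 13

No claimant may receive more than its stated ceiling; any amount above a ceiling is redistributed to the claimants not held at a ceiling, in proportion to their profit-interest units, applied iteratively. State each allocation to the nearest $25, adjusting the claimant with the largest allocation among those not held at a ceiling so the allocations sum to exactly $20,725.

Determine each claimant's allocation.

Total profit-interest units = 54.
Pro-rata shares before constraints: Orozco 1,535.19; Kowalski 7,675.93; Marchetti 383.80; Haddad 6,140.74; Sato 4,989.35.
Held at cap: Kowalski ($4,000); residual $16,725 reallocated over remaining profit-interest units 34.
Shares after redistribution: Orozco 1,967.65 → $1,975; Marchetti 491.91 → $500; Haddad 7,870.59 → $7,875; Sato 6,394.85 → $6,400.
Rounding difference −$25 applied to Haddad → $7,850.

Orozco: $1,975 · Kowalski: $4,000 · Marchetti: $500 · Haddad: $7,850 · Sato: $6,400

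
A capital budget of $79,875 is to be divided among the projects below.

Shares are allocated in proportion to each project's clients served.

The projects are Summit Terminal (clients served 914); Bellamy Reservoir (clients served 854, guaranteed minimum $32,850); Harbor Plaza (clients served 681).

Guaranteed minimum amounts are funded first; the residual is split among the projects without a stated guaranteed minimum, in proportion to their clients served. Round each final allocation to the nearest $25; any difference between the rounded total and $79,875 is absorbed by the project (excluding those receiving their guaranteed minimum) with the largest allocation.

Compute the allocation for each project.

Fund the minimums — Bellamy Reservoir $32,850. Remaining pool $47,025.
Remaining pool split over remaining clients served 1,595: Summit Terminal 26,947.24 → $26,950; Harbor Plaza 20,077.76 → $20,075.

Summit Terminal: $26,950 | Bellamy Reservoir: $32,850 | Harbor Plaza: $20,075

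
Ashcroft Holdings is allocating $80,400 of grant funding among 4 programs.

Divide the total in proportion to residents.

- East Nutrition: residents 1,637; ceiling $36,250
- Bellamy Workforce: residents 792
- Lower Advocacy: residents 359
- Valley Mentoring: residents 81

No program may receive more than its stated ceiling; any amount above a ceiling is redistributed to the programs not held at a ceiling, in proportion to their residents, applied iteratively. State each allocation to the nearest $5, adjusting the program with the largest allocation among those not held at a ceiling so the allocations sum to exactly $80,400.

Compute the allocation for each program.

East Nutrition: $36,250; Bellamy Workforce: $28,380; Lower Advocacy: $12,865; Valley Mentoring: $2,905

Combined residents = 2,869.
Pro-rata shares before constraints: East Nutrition 45,874.80; Bellamy Workforce 22,194.77; Lower Advocacy 10,060.51; Valley Mentoring 2,269.92.
Held at cap: East Nutrition ($36,250); residual $44,150 reallocated over remaining residents 1,232.
Remaining shares: Bellamy Workforce 28,382.14 → $28,380; Lower Advocacy 12,865.14 → $12,865; Valley Mentoring 2,902.72 → $2,905.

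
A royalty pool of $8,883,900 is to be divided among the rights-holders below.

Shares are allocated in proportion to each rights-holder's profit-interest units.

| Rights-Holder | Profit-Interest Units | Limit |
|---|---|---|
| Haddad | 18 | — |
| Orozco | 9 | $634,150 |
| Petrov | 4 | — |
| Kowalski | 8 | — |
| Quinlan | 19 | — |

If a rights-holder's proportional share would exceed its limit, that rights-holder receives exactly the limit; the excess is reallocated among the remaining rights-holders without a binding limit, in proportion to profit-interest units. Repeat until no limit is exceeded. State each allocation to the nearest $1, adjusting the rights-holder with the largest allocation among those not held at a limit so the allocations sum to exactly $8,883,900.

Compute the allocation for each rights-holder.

Combined profit-interest units = 58.
Pro-rata shares before constraints: Haddad 2,757,072.41; Orozco 1,378,536.21; Petrov 612,682.76; Kowalski 1,225,365.52; Quinlan 2,910,243.10.
Cap binds for Orozco ($634,150); remaining pool $8,249,750 reallocated over remaining profit-interest units 49.
Remaining shares: Haddad 3,030,520.41 → $3,030,520; Petrov 673,448.98 → $673,449; Kowalski 1,346,897.96 → $1,346,898; Quinlan 3,198,882.65 → $3,198,883.

Haddad: $3,030,520 · Orozco: $634,150 · Petrov: $673,449 · Kowalski: $1,346,898 · Quinlan: $3,198,883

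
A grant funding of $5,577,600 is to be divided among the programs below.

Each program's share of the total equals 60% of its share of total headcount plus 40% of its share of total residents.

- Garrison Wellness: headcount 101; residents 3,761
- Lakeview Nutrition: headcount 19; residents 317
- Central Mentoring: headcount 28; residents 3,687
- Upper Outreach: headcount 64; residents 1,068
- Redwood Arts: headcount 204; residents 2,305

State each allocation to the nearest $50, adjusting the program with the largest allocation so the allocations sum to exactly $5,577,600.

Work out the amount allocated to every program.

Totals — headcount 416, residents 11,138.
Composite weights (60% headcount + 40% residents): Garrison Wellness 0.2807; Lakeview Nutrition 0.0388; Central Mentoring 0.1728; Upper Outreach 0.1307; Redwood Arts 0.3770.
Unrounded shares: Garrison Wellness 1,565,867.75; Lakeview Nutrition 216,345.60; Central Mentoring 963,787.97; Upper Outreach 728,785.24; Redwood Arts 2,102,813.44.
Rounded to nearest $50: Garrison Wellness $1,565,850; Lakeview Nutrition $216,350; Central Mentoring $963,800; Upper Outreach $728,800; Redwood Arts $2,102,800. Sum = $5,577,600.
Rounded total matches; no reconciliation needed.

Garrison Wellness: $1,565,850 | Lakeview Nutrition: $216,350 | Central Mentoring: $963,800 | Upper Outreach: $728,800 | Redwood Arts: $2,102,800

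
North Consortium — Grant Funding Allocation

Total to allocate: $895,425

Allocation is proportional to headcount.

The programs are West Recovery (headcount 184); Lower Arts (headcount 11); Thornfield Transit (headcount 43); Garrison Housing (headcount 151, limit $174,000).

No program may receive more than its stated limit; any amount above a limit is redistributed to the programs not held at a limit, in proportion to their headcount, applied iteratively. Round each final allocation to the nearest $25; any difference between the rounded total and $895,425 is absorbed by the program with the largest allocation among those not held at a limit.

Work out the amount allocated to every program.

West Recovery: $557,725 | Lower Arts: $33,350 | Thornfield Transit: $130,350 | Garrison Housing: $174,000

Combined headcount = 389.
Unconstrained shares: West Recovery 423,542.93; Lower Arts 25,320.50; Thornfield Transit 98,980.14; Garrison Housing 347,581.43.
Held at cap: Garrison Housing ($174,000); remaining pool $721,425 reallocated over remaining headcount 238.
Shares after redistribution: West Recovery 557,740.34 → $557,750; Lower Arts 33,343.17 → $33,350; Thornfield Transit 130,341.49 → $130,350.
Rounding difference −$25 applied to West Recovery → $557,725.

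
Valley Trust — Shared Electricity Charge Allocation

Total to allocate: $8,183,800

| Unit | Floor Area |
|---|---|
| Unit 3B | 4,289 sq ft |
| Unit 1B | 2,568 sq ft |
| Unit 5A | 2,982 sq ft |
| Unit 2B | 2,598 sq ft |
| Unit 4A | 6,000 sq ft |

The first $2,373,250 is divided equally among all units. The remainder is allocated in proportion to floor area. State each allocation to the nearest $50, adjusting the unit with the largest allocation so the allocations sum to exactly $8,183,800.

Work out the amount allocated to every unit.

Equal tier: $2,373,250 ÷ 5 = $474,650 apiece.
Remainder $5,810,550 by floor area (total 18,437): Unit 3B 1,351,708.46 → $1,351,700; Unit 1B 809,323.23 → $809,300; Unit 5A 939,798.24 → $939,800; Unit 2B 818,777.94 → $818,800; Unit 4A 1,890,942.13 → $1,890,950.
Totals: Unit 3B $474,650 + $1,351,700 = $1,826,350; Unit 1B $474,650 + $809,300 = $1,283,950; Unit 5A $474,650 + $939,800 = $1,414,450; Unit 2B $474,650 + $818,800 = $1,293,450; Unit 4A $474,650 + $1,890,950 = $2,365,600.

Unit 3B: $1,826,350 · Unit 1B: $1,283,950 · Unit 5A: $1,414,450 · Unit 2B: $1,293,450 · Unit 4A: $2,365,600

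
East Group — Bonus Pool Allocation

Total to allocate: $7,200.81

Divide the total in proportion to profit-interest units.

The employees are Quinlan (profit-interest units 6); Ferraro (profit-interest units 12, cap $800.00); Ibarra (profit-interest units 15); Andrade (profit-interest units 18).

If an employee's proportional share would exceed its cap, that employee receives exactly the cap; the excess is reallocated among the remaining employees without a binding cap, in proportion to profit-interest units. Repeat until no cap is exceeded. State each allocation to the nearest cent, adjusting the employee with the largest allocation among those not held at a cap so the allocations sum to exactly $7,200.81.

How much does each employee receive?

Quinlan: $984.74 | Ferraro: $800.00 | Ibarra: $2,461.85 | Andrade: $2,954.22

Total profit-interest units = 51.
Pro-rata shares before constraints: Quinlan 847.1541; Ferraro 1,694.3082; Ibarra 2,117.8853; Andrade 2,541.4624.
Capped: Ferraro ($800.00); remaining pool $6,400.81 reallocated over remaining profit-interest units 39.
Remaining shares: Quinlan 984.7400 → $984.74; Ibarra 2,461.8500 → $2,461.85; Andrade 2,954.2200 → $2,954.22.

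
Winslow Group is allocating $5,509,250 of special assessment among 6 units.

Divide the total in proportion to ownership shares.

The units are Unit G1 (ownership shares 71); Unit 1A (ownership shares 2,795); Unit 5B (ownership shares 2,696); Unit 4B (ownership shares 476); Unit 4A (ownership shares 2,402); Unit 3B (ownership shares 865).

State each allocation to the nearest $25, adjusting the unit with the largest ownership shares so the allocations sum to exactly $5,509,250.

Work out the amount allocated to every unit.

Unit G1: $42,025; Unit 1A: $1,654,875; Unit 5B: $1,596,225; Unit 4B: $281,825; Unit 4A: $1,422,150; Unit 3B: $512,150

Combined ownership shares = 71 + 2,795 + 2,696 + 476 + 2,402 + 865 = 9,305.
Pro-rata amounts: Unit G1 42,037.26; Unit 1A 1,654,847.26; Unit 5B 1,596,231.92; Unit 4B 281,827.30; Unit 4A 1,422,162.12; Unit 3B 512,144.14.
After rounding ($25): Unit G1 $42,025; Unit 1A $1,654,850; Unit 5B $1,596,225; Unit 4B $281,825; Unit 4A $1,422,150; Unit 3B $512,150. Sum = $5,509,225.
Difference $5,509,250 − $5,509,225 = +$25 applied to largest ownership shares (Unit 1A): Unit 1A becomes $1,654,875.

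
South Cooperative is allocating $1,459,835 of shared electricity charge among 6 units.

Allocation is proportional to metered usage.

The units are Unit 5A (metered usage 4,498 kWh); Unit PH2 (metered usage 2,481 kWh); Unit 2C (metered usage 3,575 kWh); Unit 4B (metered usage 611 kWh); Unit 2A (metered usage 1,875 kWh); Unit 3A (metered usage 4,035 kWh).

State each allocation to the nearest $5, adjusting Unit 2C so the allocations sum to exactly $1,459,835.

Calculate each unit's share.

Unit 5A: $384,560 · Unit PH2: $212,115 · Unit 2C: $305,640 · Unit 4B: $52,240 · Unit 2A: $160,305 · Unit 3A: $344,975

Total metered usage = 17,075.
Raw shares: Unit 5A 4,498/17,075 × $1,459,835 = 384,558.58; Unit PH2 2,481/17,075 × $1,459,835 = 212,114.24; Unit 2C 3,575/17,075 × $1,459,835 = 305,646.27; Unit 4B 611/17,075 × $1,459,835 = 52,237.73; Unit 2A 1,875/17,075 × $1,459,835 = 160,303.99; Unit 3A 4,035/17,075 × $1,459,835 = 344,974.19.
At nearest $5: Unit 5A $384,560; Unit PH2 $212,115; Unit 2C $305,645; Unit 4B $52,240; Unit 2A $160,305; Unit 3A $344,975. Sum = $1,459,840.
Difference $1,459,835 − $1,459,840 = −$5 applied to Unit 2C: Unit 2C becomes $305,640.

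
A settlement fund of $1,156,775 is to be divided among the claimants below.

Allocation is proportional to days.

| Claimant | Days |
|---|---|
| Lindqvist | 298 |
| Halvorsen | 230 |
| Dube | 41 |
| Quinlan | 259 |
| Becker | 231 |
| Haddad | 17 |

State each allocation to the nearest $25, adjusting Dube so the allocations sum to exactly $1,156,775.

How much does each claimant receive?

Lindqvist: $320,375 | Halvorsen: $247,275 | Dube: $44,050 | Quinlan: $278,450 | Becker: $248,350 | Haddad: $18,275

Combined days = 1,076.
Proportional shares: Lindqvist 298/1,076 × $1,156,775 = 320,370.77; Halvorsen 230/1,076 × $1,156,775 = 247,266.03; Dube 41/1,076 × $1,156,775 = 44,077.86; Quinlan 259/1,076 × $1,156,775 = 278,443.05; Becker 231/1,076 × $1,156,775 = 248,341.10; Haddad 17/1,076 × $1,156,775 = 18,276.18.
Rounded to nearest $25: Lindqvist $320,375; Halvorsen $247,275; Dube $44,075; Quinlan $278,450; Becker $248,350; Haddad $18,275. Sum = $1,156,800.
Difference $1,156,775 − $1,156,800 = −$25 applied to Dube: Dube becomes $44,050.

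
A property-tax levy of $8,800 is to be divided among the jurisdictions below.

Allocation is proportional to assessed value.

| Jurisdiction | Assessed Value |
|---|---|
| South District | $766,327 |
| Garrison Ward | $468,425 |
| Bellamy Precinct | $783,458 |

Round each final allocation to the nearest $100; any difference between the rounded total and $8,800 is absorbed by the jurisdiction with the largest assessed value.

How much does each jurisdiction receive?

South District: $3,300 | Garrison Ward: $2,000 | Bellamy Precinct: $3,500

Sum of assessed value: 2,018,210.
Unrounded shares: South District 766,327/2,018,210 × $8,800 = 3,341.42; Garrison Ward 468,425/2,018,210 × $8,800 = 2,042.47; Bellamy Precinct 783,458/2,018,210 × $8,800 = 3,416.11.
At nearest $100: South District $3,300; Garrison Ward $2,000; Bellamy Precinct $3,400. Sum = $8,700.
Difference $8,800 − $8,700 = +$100 applied to largest assessed value (Bellamy Precinct): Bellamy Precinct becomes $3,500.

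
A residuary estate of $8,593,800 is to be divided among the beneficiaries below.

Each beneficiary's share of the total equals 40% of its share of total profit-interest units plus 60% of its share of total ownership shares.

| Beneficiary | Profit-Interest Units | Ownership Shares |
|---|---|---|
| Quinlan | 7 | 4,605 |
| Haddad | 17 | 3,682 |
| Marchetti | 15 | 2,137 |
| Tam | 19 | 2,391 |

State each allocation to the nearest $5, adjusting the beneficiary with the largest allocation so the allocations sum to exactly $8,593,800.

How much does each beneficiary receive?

Totals — profit-interest units 58, ownership shares 12,815.
Combined weights (40% profit-interest units + 60% ownership shares): Quinlan 0.2639; Haddad 0.2896; Marchetti 0.2035; Tam 0.2430.
Pro-rata amounts: Quinlan 2,267,754.06; Haddad 2,489,049.00; Marchetti 1,748,863.22; Tam 2,088,133.73.
Rounded to nearest $5: Quinlan $2,267,755; Haddad $2,489,050; Marchetti $1,748,865; Tam $2,088,135. Sum = $8,593,805.
Difference $8,593,800 − $8,593,805 = −$5 applied to largest allocation (Haddad): Haddad becomes $2,489,045.

Quinlan: $2,267,755; Haddad: $2,489,045; Marchetti: $1,748,865; Tam: $2,088,135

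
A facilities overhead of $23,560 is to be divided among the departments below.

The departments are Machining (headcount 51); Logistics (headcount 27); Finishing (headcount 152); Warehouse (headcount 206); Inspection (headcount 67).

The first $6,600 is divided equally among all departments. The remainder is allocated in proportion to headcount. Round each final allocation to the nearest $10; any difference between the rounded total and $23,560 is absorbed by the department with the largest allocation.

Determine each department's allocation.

Machining: $3,040 · Logistics: $2,230 · Finishing: $6,450 · Warehouse: $8,260 · Inspection: $3,580

$6,600 shared equally gives $1,320 per department.
Remainder $16,960 by headcount (total 503): Machining 1,719.60 → $1,720; Logistics 910.38 → $910; Finishing 5,125.09 → $5,130; Warehouse 6,945.84 → $6,950; Inspection 2,259.09 → $2,260.
Rounding difference −$10 on remainder applied to Warehouse.
Totals: Machining $1,320 + $1,720 = $3,040; Logistics $1,320 + $910 = $2,230; Finishing $1,320 + $5,130 = $6,450; Warehouse $1,320 + $6,940 = $8,260; Inspection $1,320 + $2,260 = $3,580.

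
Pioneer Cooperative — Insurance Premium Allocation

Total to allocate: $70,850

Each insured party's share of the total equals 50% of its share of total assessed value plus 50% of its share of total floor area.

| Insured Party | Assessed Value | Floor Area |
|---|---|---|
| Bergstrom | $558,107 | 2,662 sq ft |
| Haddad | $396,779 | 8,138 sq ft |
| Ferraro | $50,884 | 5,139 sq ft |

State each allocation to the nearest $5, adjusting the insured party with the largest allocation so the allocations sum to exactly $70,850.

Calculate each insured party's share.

Totals — assessed value 1,005,770, floor area 15,939.
Blended shares (50% assessed value + 50% floor area): Bergstrom 0.3610; Haddad 0.4525; Ferraro 0.1865.
Unrounded shares: Bergstrom 25,573.91; Haddad 32,062.26; Ferraro 13,213.84.
After rounding ($5): Bergstrom $25,575; Haddad $32,060; Ferraro $13,215. Sum = $70,850.
No rounding difference to absorb.

Bergstrom: $25,575 | Haddad: $32,060 | Ferraro: $13,215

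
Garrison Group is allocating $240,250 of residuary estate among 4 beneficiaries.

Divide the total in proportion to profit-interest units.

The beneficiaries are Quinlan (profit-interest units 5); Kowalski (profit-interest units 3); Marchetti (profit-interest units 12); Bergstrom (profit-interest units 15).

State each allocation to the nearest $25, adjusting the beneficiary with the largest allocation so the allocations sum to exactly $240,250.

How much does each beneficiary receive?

Profit-interest units total: 35.
Unrounded shares: Quinlan 5/35 × $240,250 = 34,321.43; Kowalski 3/35 × $240,250 = 20,592.86; Marchetti 12/35 × $240,250 = 82,371.43; Bergstrom 15/35 × $240,250 = 102,964.29.
At nearest $25: Quinlan $34,325; Kowalski $20,600; Marchetti $82,375; Bergstrom $102,975. Sum = $240,275.
Difference $240,250 − $240,275 = −$25 applied to largest allocation (Bergstrom): Bergstrom becomes $102,950.

Quinlan: $34,325; Kowalski: $20,600; Marchetti: $82,375; Bergstrom: $102,950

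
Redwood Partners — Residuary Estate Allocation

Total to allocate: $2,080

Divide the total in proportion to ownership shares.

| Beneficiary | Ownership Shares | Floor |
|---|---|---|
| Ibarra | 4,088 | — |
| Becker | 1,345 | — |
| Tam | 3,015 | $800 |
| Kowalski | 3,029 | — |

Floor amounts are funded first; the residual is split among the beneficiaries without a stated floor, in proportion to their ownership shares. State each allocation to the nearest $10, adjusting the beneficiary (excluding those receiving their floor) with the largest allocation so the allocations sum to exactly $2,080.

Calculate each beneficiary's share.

Ibarra: $620 | Becker: $200 | Tam: $800 | Kowalski: $460

Fund the minimums — Tam $800. Residual $1,280.
Residual split over remaining ownership shares 8,462: Ibarra 618.37 → $620; Becker 203.45 → $200; Kowalski 458.18 → $460.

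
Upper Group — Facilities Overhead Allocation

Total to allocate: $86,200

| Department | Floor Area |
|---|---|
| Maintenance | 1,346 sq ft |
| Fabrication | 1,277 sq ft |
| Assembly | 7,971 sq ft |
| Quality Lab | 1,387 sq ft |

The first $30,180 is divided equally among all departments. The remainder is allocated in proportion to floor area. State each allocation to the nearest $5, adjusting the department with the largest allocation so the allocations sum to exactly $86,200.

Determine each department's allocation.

First tranche $30,180 split equally: $7,545 each.
Remainder $56,020 by floor area (total 11,981): Maintenance 6,293.54 → $6,295; Fabrication 5,970.92 → $5,970; Assembly 37,270.30 → $37,270; Quality Lab 6,485.25 → $6,485.
Totals: Maintenance $7,545 + $6,295 = $13,840; Fabrication $7,545 + $5,970 = $13,515; Assembly $7,545 + $37,270 = $44,815; Quality Lab $7,545 + $6,485 = $14,030.

Maintenance: $13,840 | Fabrication: $13,515 | Assembly: $44,815 | Quality Lab: $14,030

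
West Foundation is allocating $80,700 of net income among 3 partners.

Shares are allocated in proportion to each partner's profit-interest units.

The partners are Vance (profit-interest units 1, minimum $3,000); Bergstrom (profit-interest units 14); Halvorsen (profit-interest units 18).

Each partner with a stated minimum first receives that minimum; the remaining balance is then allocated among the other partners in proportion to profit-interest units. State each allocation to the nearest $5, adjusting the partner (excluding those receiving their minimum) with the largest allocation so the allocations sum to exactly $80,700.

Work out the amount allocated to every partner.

Vance: $3,000; Bergstrom: $33,995; Halvorsen: $43,705

Minimums first: Vance $3,000. Balance $77,700.
Balance split over remaining profit-interest units 32: Bergstrom 33,993.75 → $33,995; Halvorsen 43,706.25 → $43,705.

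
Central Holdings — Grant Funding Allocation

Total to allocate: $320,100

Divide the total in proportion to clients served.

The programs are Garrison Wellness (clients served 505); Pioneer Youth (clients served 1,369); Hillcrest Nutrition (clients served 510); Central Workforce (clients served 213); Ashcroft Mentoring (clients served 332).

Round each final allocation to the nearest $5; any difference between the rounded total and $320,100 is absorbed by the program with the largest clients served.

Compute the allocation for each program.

Clients served total: 2,929.
Unrounded shares: Garrison Wellness 505/2,929 × $320,100 = 55,189.66; Pioneer Youth 1,369/2,929 × $320,100 = 149,613.14; Hillcrest Nutrition 510/2,929 × $320,100 = 55,736.09; Central Workforce 213/2,929 × $320,100 = 23,278.01; Ashcroft Mentoring 332/2,929 × $320,100 = 36,283.10.
Rounded to nearest $5: Garrison Wellness $55,190; Pioneer Youth $149,615; Hillcrest Nutrition $55,735; Central Workforce $23,280; Ashcroft Mentoring $36,285. Sum = $320,105.
Difference $320,100 − $320,105 = −$5 applied to largest clients served (Pioneer Youth): Pioneer Youth becomes $149,610.

Garrison Wellness: $55,190; Pioneer Youth: $149,610; Hillcrest Nutrition: $55,735; Central Workforce: $23,280; Ashcroft Mentoring: $36,285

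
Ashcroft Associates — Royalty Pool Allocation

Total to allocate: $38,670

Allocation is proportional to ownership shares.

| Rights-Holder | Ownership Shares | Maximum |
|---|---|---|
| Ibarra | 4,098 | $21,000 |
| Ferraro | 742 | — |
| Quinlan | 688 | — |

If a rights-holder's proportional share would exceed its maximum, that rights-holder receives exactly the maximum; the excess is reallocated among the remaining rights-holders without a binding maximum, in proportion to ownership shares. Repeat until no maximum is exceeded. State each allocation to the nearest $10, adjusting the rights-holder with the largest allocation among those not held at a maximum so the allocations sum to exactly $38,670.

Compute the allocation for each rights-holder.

Total ownership shares = 5,528.
Unconstrained shares: Ibarra 28,666.73; Ferraro 5,190.51; Quinlan 4,812.76.
Capped: Ibarra ($21,000); residual $17,670 reallocated over remaining ownership shares 1,430.
Redistributed shares: Ferraro 9,168.63 → $9,170; Quinlan 8,501.37 → $8,500.

Ibarra: $21,000 | Ferraro: $9,170 | Quinlan: $8,500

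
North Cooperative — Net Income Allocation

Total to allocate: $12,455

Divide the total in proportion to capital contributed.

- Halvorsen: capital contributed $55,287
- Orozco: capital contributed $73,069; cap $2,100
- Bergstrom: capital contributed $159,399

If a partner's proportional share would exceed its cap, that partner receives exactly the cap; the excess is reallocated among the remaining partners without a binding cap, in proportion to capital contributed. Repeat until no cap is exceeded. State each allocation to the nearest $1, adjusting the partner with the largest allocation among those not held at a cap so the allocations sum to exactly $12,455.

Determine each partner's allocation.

Capital contributed total: 287,755.
Pro-rata shares before constraints: Halvorsen 2,393.01; Orozco 3,162.67; Bergstrom 6,899.32.
Capped: Orozco ($2,100); residual $10,355 reallocated over remaining capital contributed 214,686.
Remaining shares: Halvorsen 2,666.67 → $2,667; Bergstrom 7,688.33 → $7,688.

Halvorsen: $2,667 | Orozco: $2,100 | Bergstrom: $7,688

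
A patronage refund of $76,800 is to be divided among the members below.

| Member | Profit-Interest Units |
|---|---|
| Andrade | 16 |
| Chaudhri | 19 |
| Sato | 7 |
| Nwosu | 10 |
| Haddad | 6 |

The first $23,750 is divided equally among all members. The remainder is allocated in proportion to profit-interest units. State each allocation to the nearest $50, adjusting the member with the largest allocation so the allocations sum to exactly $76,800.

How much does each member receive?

Andrade: $19,400 · Chaudhri: $22,100 · Sato: $11,150 · Nwosu: $13,900 · Haddad: $10,250

Equal tier: $23,750 ÷ 5 = $4,750 apiece.
Remainder $53,050 by profit-interest units (total 58): Andrade 14,634.48 → $14,650; Chaudhri 17,378.45 → $17,400; Sato 6,402.59 → $6,400; Nwosu 9,146.55 → $9,150; Haddad 5,487.93 → $5,500.
Rounding difference −$50 on remainder applied to Chaudhri.
Totals: Andrade $4,750 + $14,650 = $19,400; Chaudhri $4,750 + $17,350 = $22,100; Sato $4,750 + $6,400 = $11,150; Nwosu $4,750 + $9,150 = $13,900; Haddad $4,750 + $5,500 = $10,250.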